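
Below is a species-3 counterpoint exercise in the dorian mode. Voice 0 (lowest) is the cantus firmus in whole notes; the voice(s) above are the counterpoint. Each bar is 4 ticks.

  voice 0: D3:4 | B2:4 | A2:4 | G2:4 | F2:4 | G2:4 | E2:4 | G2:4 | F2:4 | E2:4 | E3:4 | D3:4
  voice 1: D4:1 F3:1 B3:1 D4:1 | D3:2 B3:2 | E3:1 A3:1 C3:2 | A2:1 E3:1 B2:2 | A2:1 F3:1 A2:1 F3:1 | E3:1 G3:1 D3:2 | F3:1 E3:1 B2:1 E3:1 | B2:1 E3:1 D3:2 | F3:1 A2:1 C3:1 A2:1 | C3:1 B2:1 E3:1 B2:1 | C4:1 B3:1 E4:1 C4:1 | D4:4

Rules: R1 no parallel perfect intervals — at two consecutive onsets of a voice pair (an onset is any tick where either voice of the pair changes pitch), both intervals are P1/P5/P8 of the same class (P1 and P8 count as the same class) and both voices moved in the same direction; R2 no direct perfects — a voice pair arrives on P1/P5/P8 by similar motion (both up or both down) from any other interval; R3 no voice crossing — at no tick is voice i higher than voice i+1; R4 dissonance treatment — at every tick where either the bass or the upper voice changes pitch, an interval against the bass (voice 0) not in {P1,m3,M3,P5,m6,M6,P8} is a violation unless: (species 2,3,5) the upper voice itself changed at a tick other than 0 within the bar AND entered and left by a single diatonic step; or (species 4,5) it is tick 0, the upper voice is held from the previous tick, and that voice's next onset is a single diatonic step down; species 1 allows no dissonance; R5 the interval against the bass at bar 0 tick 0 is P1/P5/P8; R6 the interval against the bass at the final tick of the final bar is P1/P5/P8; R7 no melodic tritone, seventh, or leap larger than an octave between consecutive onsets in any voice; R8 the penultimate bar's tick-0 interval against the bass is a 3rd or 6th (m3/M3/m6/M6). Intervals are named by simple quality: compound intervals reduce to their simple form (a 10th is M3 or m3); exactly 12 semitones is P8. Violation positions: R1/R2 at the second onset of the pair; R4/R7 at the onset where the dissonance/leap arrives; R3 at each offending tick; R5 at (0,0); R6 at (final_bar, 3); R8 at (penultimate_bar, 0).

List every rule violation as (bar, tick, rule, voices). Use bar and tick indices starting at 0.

bar 0: v0=D3 v1=D4 downbeat P8
bar 1: v0=B2 v1=D3 downbeat m3
bar 2: v0=A2 v1=E3 downbeat P5
bar 3: v0=G2 v1=A2 downbeat M2
bar 4: v0=F2 v1=A2 downbeat M3
bar 5: v0=G2 v1=E3 downbeat M6
bar 6: v0=E2 v1=F3 downbeat m2
bar 7: v0=G2 v1=B2 downbeat M3
bar 8: v0=F2 v1=F3 downbeat P8
bar 9: v0=E2 v1=C3 downbeat m6
bar 10: v0=E3 v1=C4 downbeat m6
bar 11: v0=D3 v1=D4 downbeat P8
  -> R7 @ bar 0 tick 2 v(1,): F3->B3 leap 6st
  -> R2 @ bar 2 tick 0 v(0, 1): B2/B3 P8 -> A2/E3 P5 similar
  -> R4 @ bar 3 tick 0 v(0, 1): G2/A2 M2 untreated
  -> R4 @ bar 6 tick 0 v(0, 1): E2/F3 m2 untreated
  -> R7 @ bar 10 tick 0 v(1,): B2->C4 leap 13st

(0, 2, R7, (1,))
(2, 0, R2, (0, 1))
(3, 0, R4, (0, 1))
(6, 0, R4, (0, 1))
(10, 0, R7, (1,))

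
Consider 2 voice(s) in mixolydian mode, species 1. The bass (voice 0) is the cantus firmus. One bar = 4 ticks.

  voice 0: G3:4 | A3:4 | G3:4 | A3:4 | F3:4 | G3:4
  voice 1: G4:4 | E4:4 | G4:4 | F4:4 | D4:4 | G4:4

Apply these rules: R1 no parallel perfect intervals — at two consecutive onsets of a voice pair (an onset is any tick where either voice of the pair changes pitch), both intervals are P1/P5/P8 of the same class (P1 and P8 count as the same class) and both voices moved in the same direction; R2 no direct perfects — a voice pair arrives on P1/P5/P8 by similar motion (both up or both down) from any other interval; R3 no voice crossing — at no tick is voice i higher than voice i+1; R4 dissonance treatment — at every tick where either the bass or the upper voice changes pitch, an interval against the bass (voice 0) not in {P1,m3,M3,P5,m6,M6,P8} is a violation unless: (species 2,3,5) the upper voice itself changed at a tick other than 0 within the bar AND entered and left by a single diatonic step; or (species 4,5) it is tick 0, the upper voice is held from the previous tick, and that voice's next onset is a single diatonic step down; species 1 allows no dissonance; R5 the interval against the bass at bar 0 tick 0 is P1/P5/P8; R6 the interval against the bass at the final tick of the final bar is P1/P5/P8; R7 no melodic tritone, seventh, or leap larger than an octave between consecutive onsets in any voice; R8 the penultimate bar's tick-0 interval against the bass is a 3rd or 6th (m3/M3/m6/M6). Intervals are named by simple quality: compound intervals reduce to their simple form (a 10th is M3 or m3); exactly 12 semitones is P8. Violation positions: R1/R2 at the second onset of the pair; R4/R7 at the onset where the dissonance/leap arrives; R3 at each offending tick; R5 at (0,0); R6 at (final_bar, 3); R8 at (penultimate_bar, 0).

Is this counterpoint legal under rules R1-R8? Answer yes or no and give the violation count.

No (1 violations)

bar 0: v0=G3 v1=G4 (P8)
bar 1: v0=A3 v1=E4 (P5)
bar 2: v0=G3 v1=G4 (P8)
bar 3: v0=A3 v1=F4 (m6)
bar 4: v0=F3 v1=D4 (M6)
bar 5: v0=G3 v1=G4 (P8)
  R2 @ bar5.0: F3/D4 M6 -> G3/G4 P8 similar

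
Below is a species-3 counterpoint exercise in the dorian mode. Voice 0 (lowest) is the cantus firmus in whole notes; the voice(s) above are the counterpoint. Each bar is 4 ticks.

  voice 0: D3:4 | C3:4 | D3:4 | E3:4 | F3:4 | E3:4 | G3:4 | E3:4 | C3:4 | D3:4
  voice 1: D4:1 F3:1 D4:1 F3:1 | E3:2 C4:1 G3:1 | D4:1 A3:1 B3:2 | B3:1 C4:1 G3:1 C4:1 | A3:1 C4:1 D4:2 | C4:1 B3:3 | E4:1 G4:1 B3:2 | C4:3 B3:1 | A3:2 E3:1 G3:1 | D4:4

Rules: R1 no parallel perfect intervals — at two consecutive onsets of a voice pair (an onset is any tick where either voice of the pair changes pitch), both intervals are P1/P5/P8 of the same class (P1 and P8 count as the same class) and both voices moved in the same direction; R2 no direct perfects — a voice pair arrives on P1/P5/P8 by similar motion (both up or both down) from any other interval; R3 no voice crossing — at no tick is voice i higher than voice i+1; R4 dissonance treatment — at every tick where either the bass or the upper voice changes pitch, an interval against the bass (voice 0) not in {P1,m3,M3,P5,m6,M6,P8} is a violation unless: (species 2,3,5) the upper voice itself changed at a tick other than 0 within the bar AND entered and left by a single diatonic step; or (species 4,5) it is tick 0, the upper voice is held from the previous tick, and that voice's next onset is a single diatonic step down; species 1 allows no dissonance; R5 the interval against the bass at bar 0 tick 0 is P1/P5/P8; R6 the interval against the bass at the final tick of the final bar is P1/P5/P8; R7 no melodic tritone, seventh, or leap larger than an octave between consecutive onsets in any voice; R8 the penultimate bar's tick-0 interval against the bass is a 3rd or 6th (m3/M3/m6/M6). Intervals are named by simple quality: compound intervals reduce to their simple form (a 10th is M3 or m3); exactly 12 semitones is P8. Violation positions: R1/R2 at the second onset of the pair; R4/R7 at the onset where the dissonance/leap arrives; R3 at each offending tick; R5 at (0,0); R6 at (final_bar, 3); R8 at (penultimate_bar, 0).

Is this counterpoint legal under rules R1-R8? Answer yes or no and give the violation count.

No (2 violations)

bar 0: v0=D3 v1=D4 (P8)
bar 1: v0=C3 v1=E3 (M3)
bar 2: v0=D3 v1=D4 (P8)
bar 3: v0=E3 v1=B3 (P5)
bar 4: v0=F3 v1=A3 (M3)
bar 5: v0=E3 v1=C4 (m6)
bar 6: v0=G3 v1=E4 (M6)
bar 7: v0=E3 v1=C4 (m6)
bar 8: v0=C3 v1=A3 (M6)
bar 9: v0=D3 v1=D4 (P8)
  R2 @ bar2.0: C3/G3 P5 -> D3/D4 P8 similar
  R2 @ bar9.0: C3/G3 P5 -> D3/D4 P8 similar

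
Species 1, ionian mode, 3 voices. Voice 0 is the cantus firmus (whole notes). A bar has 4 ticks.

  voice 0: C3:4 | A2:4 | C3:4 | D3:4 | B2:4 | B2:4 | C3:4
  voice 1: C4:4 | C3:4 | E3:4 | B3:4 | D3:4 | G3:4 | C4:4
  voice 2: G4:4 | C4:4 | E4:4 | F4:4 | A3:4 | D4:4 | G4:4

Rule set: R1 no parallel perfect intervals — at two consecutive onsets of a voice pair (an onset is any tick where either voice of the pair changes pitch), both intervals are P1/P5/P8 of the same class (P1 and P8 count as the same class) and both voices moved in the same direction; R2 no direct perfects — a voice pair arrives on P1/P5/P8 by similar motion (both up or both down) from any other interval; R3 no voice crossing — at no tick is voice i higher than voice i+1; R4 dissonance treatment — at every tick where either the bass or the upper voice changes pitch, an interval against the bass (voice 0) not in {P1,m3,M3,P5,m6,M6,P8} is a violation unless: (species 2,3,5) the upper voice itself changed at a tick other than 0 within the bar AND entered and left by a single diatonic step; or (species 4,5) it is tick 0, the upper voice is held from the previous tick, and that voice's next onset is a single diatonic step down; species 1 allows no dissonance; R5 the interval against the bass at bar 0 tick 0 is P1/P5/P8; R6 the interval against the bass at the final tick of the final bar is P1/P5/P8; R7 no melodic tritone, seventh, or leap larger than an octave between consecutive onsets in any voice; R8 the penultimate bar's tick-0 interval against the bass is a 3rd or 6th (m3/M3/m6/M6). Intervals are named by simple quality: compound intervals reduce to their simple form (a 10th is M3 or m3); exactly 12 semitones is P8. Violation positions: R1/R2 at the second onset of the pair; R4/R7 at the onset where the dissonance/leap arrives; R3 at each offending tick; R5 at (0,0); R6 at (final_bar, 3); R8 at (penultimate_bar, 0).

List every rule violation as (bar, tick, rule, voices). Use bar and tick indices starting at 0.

(1, 0, R2, (1, 2))
(2, 0, R1, (1, 2))
(4, 0, R2, (1, 2))
(4, 0, R4, (0, 2))
(5, 0, R1, (1, 2))
(6, 0, R1, (1, 2))
(6, 0, R2, (0, 1))
(6, 0, R2, (0, 2))

bar 0: v0=C3 v1=C4 v2=G4 downbeat P5
bar 1: v0=A2 v1=C3 v2=C4 downbeat m3
bar 2: v0=C3 v1=E3 v2=E4 downbeat M3
bar 3: v0=D3 v1=B3 v2=F4 downbeat m3
bar 4: v0=B2 v1=D3 v2=A3 downbeat m7
bar 5: v0=B2 v1=G3 v2=D4 downbeat m3
bar 6: v0=C3 v1=C4 v2=G4 downbeat P5
  -> R2 @ bar 1 tick 0 v(1, 2): C4/G4 P5 -> C3/C4 P8 similar
  -> R1 @ bar 2 tick 0 v(1, 2): C3/C4 P8 -> E3/E4 P8 similar
  -> R2 @ bar 4 tick 0 v(1, 2): B3/F4 TT -> D3/A3 P5 similar
  -> R4 @ bar 4 tick 0 v(0, 2): B2/A3 m7 untreated
  -> R1 @ bar 5 tick 0 v(1, 2): D3/A3 P5 -> G3/D4 P5 similar
  -> R1 @ bar 6 tick 0 v(1, 2): G3/D4 P5 -> C4/G4 P5 similar
  -> R2 @ bar 6 tick 0 v(0, 1): B2/G3 m6 -> C3/C4 P8 similar
  -> R2 @ bar 6 tick 0 v(0, 2): B2/D4 m3 -> C3/G4 P5 similar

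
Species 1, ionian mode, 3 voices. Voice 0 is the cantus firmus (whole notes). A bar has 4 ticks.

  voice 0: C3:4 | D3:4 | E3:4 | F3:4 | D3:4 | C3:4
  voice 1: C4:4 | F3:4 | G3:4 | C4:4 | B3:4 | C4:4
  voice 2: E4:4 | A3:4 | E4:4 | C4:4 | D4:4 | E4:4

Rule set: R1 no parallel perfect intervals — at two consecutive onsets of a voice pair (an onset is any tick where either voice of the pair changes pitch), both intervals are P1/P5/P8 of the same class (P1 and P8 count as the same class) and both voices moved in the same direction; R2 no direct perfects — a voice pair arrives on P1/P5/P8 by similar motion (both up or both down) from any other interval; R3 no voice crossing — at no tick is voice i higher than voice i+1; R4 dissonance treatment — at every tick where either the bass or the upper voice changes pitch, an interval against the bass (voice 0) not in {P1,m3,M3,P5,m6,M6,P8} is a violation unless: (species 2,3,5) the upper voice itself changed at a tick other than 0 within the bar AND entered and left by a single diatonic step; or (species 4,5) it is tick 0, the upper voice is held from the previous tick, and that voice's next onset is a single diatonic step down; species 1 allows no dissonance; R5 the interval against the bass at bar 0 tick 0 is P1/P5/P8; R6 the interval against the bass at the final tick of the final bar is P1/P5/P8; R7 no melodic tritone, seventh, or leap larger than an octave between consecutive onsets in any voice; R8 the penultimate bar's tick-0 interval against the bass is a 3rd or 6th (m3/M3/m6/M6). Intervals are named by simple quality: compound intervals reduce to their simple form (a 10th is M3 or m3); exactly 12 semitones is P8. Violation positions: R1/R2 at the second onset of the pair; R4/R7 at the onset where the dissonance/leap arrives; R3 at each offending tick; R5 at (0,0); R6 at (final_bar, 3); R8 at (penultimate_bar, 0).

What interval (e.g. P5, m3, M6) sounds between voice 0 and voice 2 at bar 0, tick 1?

voice 0=C3 voice 2=E4 -> M3

M3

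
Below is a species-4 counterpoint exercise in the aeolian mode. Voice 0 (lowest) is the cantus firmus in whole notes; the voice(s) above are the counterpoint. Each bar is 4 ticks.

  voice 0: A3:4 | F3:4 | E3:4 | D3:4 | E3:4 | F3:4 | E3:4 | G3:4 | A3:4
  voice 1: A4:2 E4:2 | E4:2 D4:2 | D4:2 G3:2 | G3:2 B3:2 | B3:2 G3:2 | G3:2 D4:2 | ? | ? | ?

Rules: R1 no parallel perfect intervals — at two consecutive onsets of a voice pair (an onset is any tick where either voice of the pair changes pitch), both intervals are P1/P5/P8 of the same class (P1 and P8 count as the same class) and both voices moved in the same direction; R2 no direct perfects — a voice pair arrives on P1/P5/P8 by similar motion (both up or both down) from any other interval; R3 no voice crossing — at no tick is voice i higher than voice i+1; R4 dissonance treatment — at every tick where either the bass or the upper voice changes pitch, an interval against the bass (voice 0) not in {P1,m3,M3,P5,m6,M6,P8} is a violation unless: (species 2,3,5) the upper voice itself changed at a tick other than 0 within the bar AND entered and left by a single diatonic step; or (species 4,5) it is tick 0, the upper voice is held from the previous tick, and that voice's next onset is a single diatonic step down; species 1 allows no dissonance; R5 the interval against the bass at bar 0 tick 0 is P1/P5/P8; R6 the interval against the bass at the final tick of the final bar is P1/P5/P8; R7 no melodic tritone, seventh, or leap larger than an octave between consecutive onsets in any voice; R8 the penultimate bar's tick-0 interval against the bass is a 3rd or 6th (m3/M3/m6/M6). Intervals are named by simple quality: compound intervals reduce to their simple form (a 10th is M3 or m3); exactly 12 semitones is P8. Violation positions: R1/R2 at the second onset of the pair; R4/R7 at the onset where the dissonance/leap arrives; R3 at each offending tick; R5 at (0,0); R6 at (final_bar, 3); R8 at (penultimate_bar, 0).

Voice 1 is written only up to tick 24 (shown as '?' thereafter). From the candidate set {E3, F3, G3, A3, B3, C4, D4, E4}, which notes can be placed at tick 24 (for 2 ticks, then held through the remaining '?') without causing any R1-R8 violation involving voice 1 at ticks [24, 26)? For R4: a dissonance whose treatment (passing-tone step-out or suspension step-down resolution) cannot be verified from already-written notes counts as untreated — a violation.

E3: violates R2,R7
F3: violates R4
G3: legal
A3: violates R4
B3: violates R2
C4: legal
D4: violates R4
E4: legal

{C4, E4, G3}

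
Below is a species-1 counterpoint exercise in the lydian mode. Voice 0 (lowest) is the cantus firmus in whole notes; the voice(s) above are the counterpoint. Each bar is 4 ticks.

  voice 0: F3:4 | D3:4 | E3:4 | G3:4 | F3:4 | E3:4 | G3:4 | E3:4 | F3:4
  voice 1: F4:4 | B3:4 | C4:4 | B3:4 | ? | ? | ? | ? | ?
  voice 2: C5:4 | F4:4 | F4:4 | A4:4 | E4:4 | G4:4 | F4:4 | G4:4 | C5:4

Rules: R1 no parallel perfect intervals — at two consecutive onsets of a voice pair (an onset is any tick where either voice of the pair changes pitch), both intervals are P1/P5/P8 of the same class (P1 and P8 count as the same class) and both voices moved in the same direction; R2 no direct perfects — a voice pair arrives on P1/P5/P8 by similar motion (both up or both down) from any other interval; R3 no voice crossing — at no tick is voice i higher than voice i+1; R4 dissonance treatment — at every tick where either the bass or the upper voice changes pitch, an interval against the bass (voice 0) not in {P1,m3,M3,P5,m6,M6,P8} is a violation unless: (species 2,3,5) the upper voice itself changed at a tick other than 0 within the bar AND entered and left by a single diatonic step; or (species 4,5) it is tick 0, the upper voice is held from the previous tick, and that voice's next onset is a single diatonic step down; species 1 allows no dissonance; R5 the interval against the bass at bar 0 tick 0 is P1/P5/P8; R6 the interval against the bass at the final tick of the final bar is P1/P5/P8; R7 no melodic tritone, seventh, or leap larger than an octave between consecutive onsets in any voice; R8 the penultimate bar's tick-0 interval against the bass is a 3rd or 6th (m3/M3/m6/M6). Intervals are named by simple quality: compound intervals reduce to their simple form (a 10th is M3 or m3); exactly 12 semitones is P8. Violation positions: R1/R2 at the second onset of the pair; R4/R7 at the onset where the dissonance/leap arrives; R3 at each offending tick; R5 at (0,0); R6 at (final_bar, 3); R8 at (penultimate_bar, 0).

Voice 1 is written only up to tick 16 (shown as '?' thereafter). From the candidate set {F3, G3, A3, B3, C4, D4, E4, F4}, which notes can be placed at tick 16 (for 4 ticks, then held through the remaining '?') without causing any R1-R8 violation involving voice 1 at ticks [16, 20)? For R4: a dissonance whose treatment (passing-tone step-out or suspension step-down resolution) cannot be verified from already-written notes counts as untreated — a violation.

{C4, D4}

F3: violates R2,R7
G3: violates R4
A3: violates R2
B3: violates R4
C4: legal
D4: legal
E4: violates R4
F4: violates R3,R7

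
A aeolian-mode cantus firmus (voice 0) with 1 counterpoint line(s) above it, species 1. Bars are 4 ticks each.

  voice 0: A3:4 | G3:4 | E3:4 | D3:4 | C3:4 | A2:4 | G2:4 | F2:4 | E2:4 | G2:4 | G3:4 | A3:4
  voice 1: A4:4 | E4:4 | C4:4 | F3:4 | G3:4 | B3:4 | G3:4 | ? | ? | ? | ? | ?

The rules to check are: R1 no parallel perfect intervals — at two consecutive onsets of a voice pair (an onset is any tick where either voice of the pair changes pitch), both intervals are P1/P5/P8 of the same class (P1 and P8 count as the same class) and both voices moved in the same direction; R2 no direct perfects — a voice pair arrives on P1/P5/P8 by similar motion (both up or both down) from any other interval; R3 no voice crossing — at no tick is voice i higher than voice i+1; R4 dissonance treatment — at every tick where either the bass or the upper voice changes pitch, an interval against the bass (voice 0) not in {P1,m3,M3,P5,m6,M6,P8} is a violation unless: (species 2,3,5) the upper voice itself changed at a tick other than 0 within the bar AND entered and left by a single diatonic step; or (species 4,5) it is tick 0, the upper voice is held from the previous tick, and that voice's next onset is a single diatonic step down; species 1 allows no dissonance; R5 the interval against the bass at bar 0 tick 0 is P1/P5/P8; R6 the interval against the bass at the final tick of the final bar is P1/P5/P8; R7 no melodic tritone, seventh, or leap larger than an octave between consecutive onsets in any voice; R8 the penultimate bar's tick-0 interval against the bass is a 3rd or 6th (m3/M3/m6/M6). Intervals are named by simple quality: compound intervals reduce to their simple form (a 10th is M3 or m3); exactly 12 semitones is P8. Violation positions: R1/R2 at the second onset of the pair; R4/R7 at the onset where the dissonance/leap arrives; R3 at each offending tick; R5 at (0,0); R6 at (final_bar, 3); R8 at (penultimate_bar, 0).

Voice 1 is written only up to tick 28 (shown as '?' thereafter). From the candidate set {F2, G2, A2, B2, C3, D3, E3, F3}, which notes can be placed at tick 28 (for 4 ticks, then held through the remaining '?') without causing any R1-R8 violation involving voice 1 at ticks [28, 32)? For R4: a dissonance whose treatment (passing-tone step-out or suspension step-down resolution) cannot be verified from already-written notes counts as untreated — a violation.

{D3}

F2: violates R1,R7
G2: violates R4
A2: violates R7
B2: violates R4
C3: violates R2
D3: legal
E3: violates R4
F3: violates R1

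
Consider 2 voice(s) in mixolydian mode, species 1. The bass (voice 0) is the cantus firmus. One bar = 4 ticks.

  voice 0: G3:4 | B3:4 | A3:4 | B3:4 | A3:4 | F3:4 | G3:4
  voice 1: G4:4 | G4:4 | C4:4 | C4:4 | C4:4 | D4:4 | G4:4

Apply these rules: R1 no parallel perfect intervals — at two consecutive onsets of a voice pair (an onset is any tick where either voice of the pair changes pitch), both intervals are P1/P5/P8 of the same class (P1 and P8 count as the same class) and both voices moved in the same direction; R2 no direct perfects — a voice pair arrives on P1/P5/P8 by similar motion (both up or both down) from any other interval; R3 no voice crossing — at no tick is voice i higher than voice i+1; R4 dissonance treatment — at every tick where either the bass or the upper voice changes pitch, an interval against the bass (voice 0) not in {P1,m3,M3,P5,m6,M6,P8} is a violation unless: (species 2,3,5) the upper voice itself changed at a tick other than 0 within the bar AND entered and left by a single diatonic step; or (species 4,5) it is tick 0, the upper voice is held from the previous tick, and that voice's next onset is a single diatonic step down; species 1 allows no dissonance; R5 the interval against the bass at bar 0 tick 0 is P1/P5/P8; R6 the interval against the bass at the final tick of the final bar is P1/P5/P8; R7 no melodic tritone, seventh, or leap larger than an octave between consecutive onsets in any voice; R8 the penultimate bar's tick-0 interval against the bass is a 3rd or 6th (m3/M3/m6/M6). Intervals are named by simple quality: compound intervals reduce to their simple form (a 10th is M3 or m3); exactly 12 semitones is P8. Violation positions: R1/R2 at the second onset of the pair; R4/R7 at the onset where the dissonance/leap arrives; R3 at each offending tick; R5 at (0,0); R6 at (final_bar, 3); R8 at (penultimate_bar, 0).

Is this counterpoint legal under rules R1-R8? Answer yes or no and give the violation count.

No (2 violations)

bar 0: v0=G3 v1=G4 (P8)
bar 1: v0=B3 v1=G4 (m6)
bar 2: v0=A3 v1=C4 (m3)
bar 3: v0=B3 v1=C4 (m2)
bar 4: v0=A3 v1=C4 (m3)
bar 5: v0=F3 v1=D4 (M6)
bar 6: v0=G3 v1=G4 (P8)
  R4 @ bar3.0: B3/C4 m2 untreated
  R2 @ bar6.0: F3/D4 M6 -> G3/G4 P8 similar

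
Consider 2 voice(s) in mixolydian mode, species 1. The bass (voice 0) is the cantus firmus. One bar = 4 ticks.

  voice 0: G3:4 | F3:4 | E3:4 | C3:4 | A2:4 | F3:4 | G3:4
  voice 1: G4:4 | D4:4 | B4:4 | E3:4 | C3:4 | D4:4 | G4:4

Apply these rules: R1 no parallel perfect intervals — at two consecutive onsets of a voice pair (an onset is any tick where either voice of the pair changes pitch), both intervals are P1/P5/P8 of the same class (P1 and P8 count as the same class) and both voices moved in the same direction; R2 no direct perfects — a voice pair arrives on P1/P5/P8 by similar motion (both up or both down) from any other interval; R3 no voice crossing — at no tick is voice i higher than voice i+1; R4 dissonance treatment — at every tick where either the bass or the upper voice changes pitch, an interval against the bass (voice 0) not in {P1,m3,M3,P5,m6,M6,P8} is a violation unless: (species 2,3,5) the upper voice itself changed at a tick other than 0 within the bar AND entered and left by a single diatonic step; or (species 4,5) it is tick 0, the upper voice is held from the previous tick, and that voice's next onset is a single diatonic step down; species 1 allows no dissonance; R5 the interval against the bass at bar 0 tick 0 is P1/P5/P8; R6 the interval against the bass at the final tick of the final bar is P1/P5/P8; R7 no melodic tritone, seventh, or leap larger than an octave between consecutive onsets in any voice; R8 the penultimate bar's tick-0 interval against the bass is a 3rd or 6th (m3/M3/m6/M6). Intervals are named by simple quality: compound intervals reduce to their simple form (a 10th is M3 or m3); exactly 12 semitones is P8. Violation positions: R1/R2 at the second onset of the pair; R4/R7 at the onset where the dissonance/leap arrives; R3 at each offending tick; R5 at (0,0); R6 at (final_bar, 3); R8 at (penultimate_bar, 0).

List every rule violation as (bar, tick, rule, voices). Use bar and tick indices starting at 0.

bar 0: v0=G3 v1=G4 downbeat P8
bar 1: v0=F3 v1=D4 downbeat M6
bar 2: v0=E3 v1=B4 downbeat P5
bar 3: v0=C3 v1=E3 downbeat M3
bar 4: v0=A2 v1=C3 downbeat m3
bar 5: v0=F3 v1=D4 downbeat M6
bar 6: v0=G3 v1=G4 downbeat P8
  -> R7 @ bar 3 tick 0 v(1,): B4->E3 leap 19st
  -> R7 @ bar 5 tick 0 v(1,): C3->D4 leap 14st
  -> R2 @ bar 6 tick 0 v(0, 1): F3/D4 M6 -> G3/G4 P8 similar

(3, 0, R7, (1,))
(5, 0, R7, (1,))
(6, 0, R2, (0, 1))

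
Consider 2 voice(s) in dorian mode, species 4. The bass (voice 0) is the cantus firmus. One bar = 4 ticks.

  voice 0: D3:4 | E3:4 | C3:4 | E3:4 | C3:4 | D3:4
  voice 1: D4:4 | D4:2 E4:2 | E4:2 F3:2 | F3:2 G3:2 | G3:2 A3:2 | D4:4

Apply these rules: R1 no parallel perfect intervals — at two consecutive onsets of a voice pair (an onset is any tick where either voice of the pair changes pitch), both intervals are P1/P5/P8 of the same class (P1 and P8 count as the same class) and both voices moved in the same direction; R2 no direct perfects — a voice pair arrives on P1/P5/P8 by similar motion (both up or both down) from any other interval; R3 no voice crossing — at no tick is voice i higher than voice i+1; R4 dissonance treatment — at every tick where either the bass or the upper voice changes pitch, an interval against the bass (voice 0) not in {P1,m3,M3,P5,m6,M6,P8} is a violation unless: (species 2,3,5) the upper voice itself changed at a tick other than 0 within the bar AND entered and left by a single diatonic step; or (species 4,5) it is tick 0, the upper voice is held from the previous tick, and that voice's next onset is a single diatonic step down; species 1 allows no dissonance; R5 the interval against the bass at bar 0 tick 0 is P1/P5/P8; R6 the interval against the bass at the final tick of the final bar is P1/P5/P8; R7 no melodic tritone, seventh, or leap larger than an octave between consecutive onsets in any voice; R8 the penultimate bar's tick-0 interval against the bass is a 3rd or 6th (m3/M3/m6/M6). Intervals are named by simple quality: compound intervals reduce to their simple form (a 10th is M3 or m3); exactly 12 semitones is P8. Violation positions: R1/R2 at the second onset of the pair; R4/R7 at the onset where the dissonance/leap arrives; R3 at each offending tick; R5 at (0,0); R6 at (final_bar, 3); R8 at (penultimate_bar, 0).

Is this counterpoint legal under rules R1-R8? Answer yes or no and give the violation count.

bar 0: v0=D3 v1=D4 (P8)
bar 1: v0=E3 v1=D4 (m7)
bar 2: v0=C3 v1=E4 (M3)
bar 3: v0=E3 v1=F3 (m2)
bar 4: v0=C3 v1=G3 (P5)
bar 5: v0=D3 v1=D4 (P8)
  R4 @ bar1.0: E3/D4 m7 untreated
  R4 @ bar2.2: C3/F3 P4 untreated
  R7 @ bar2.2: E4->F3 leap 11st
  R4 @ bar3.0: E3/F3 m2 untreated
  R8 @ bar4.0: penult P5 not 3rd/6th
  R2 @ bar5.0: C3/A3 M6 -> D3/D4 P8 similar

No (6 violations)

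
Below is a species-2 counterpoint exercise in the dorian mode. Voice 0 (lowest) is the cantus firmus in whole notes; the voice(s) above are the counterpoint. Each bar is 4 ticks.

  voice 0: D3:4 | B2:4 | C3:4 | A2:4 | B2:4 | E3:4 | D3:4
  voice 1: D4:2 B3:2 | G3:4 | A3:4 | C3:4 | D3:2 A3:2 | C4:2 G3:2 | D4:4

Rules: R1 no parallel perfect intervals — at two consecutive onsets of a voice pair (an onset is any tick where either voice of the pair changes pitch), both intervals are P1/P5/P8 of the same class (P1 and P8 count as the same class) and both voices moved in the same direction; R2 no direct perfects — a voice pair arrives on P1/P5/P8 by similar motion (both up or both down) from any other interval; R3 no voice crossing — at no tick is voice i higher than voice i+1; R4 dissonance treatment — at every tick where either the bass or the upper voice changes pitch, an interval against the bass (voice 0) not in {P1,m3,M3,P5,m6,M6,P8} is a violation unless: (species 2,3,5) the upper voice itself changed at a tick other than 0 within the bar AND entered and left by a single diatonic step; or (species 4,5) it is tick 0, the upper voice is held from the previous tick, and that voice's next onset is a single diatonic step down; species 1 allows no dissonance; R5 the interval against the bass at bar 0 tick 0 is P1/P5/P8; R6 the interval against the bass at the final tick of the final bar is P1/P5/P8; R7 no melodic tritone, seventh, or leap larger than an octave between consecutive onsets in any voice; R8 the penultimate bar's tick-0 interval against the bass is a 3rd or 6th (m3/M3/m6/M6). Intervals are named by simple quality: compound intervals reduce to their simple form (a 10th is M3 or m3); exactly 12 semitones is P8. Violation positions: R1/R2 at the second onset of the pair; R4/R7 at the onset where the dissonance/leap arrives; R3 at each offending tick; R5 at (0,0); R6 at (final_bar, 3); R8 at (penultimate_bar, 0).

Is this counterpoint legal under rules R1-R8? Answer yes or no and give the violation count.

bar 0: v0=D3 v1=D4 (P8)
bar 1: v0=B2 v1=G3 (m6)
bar 2: v0=C3 v1=A3 (M6)
bar 3: v0=A2 v1=C3 (m3)
bar 4: v0=B2 v1=D3 (m3)
bar 5: v0=E3 v1=C4 (m6)
bar 6: v0=D3 v1=D4 (P8)
  R4 @ bar4.2: B2/A3 m7 untreated

No (1 violations)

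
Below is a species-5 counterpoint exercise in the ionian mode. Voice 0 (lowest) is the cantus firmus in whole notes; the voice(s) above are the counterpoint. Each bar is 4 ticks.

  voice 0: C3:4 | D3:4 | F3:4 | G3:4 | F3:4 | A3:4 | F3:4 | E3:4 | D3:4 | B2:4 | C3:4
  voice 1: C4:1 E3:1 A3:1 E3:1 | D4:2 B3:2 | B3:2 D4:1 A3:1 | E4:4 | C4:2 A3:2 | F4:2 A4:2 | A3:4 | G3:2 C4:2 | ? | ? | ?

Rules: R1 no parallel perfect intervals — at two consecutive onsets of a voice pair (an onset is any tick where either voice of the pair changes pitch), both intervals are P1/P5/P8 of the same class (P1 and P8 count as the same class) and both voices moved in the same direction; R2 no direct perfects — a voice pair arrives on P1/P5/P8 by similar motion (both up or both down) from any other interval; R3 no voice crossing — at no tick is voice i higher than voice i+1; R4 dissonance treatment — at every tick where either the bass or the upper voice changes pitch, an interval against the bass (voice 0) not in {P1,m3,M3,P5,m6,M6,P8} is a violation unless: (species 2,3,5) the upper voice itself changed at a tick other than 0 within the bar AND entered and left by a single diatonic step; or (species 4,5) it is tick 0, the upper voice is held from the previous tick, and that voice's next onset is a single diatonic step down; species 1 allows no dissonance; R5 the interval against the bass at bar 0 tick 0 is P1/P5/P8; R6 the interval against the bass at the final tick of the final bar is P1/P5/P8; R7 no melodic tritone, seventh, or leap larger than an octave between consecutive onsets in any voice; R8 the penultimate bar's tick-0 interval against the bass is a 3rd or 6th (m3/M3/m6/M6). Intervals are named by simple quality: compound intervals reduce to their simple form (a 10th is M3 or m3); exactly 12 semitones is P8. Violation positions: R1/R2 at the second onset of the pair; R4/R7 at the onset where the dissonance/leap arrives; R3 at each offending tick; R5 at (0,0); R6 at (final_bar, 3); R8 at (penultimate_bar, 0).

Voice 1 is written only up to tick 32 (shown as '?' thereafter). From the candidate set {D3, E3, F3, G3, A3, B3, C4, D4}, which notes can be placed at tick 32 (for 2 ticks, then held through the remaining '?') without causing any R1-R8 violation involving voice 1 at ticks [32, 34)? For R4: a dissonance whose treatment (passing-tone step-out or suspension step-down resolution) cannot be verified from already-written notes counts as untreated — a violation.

D3: violates R2,R7
E3: violates R4
F3: legal
G3: violates R4
A3: violates R2
B3: legal
C4: violates R4
D4: legal

{B3, D4, F3}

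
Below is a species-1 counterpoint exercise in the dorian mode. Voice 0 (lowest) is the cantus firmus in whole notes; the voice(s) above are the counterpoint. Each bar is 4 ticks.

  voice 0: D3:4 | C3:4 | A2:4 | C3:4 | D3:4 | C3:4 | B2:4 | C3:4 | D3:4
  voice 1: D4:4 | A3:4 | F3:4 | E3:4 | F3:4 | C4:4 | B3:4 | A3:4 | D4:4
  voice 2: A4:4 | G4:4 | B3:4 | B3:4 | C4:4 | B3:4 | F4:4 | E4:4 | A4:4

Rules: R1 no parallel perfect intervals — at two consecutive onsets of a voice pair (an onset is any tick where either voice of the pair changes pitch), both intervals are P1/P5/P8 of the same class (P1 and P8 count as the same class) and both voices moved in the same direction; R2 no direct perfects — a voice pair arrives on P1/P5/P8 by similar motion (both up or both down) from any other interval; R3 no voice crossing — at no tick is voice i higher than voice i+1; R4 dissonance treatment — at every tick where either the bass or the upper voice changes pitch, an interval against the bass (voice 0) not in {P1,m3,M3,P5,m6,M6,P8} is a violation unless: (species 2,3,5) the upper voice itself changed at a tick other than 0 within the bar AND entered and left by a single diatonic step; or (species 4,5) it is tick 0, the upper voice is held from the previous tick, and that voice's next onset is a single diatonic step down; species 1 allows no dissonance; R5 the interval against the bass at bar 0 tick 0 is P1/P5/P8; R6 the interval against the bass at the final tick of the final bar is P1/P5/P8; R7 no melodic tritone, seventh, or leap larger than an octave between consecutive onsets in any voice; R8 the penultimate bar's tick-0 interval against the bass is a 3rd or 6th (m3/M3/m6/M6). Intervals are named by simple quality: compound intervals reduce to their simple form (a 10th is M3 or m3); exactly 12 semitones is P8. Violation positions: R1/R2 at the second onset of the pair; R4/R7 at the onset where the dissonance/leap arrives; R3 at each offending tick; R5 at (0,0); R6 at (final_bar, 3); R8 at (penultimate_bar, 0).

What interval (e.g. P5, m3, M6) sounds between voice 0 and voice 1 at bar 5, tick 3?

P8

voice 0=C3 voice 1=C4 -> P8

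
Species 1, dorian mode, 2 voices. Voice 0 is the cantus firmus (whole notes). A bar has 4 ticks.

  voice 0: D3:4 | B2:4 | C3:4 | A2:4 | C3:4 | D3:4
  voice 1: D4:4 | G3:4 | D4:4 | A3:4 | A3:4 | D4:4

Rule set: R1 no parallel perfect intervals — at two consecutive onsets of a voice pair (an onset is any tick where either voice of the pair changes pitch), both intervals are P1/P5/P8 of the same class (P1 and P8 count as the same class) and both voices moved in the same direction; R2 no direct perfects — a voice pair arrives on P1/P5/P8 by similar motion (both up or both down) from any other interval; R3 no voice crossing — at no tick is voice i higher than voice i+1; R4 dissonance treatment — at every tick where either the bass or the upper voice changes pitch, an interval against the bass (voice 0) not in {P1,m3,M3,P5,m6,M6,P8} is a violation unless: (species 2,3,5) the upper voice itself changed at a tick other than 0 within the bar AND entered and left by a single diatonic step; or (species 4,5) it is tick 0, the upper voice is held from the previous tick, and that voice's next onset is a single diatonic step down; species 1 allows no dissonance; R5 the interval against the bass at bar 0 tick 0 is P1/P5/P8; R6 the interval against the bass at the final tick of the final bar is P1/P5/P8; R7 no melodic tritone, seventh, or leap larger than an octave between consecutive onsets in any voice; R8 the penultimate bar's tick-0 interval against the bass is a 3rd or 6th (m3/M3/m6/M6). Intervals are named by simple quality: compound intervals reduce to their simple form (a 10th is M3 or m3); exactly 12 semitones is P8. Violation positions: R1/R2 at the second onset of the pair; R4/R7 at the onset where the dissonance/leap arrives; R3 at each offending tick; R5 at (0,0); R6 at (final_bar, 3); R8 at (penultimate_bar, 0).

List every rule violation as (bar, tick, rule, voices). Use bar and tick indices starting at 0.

bar 0: v0=D3 v1=D4 downbeat P8
bar 1: v0=B2 v1=G3 downbeat m6
bar 2: v0=C3 v1=D4 downbeat M2
bar 3: v0=A2 v1=A3 downbeat P8
bar 4: v0=C3 v1=A3 downbeat M6
bar 5: v0=D3 v1=D4 downbeat P8
  -> R4 @ bar 2 tick 0 v(0, 1): C3/D4 M2 untreated
  -> R2 @ bar 3 tick 0 v(0, 1): C3/D4 M2 -> A2/A3 P8 similar
  -> R2 @ bar 5 tick 0 v(0, 1): C3/A3 M6 -> D3/D4 P8 similar

(2, 0, R4, (0, 1))
(3, 0, R2, (0, 1))
(5, 0, R2, (0, 1))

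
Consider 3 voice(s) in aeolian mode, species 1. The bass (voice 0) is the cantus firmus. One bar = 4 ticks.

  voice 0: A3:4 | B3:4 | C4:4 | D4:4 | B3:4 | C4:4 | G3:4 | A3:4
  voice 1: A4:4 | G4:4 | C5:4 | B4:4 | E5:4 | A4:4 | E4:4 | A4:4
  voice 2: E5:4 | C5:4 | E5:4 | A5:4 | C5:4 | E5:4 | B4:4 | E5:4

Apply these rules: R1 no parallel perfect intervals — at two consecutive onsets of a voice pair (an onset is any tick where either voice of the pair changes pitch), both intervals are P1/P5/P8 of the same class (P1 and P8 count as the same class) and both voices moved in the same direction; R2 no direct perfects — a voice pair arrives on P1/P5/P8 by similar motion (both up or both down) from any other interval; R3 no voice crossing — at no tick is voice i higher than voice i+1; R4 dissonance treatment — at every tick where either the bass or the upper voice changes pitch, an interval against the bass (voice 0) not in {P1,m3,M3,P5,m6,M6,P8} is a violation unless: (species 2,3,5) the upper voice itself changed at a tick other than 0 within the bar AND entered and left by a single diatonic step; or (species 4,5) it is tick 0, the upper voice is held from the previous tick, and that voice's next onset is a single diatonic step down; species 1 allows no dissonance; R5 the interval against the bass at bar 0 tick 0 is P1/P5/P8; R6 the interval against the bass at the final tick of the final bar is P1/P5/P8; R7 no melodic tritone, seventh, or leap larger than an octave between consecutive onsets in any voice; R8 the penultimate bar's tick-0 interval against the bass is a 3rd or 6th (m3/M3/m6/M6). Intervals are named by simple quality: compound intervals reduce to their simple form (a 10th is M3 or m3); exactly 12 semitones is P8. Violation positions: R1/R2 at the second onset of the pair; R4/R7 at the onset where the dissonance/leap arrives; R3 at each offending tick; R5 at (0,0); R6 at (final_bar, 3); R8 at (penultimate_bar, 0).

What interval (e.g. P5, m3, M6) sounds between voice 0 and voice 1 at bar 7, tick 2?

P8

voice 0=A3 voice 1=A4 -> P8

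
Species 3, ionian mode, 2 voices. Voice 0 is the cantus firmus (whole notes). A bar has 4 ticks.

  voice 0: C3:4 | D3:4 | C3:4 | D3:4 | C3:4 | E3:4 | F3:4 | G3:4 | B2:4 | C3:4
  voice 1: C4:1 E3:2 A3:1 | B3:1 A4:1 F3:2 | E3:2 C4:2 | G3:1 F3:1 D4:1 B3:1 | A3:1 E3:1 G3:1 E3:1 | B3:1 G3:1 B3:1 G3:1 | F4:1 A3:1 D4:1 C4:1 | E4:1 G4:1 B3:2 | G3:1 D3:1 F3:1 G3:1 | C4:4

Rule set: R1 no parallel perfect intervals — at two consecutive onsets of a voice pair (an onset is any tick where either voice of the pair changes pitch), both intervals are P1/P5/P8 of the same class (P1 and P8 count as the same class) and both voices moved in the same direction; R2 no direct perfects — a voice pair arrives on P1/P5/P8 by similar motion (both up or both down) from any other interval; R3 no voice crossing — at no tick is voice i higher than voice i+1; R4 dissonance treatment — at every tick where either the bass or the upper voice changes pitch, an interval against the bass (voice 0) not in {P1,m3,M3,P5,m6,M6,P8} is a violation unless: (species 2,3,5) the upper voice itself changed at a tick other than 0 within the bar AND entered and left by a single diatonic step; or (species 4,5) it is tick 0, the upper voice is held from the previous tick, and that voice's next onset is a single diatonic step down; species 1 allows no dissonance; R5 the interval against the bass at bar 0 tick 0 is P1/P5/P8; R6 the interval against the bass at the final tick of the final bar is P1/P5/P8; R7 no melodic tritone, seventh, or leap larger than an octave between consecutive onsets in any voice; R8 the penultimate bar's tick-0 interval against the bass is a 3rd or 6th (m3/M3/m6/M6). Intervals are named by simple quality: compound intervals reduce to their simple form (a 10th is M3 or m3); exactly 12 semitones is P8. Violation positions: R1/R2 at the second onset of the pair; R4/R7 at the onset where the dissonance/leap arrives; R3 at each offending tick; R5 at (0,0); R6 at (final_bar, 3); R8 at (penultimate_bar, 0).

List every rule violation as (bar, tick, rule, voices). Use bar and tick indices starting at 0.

(1, 1, R7, (1,))
(1, 2, R7, (1,))
(3, 0, R4, (0, 1))
(5, 0, R2, (0, 1))
(6, 0, R2, (0, 1))
(6, 0, R7, (1,))
(8, 2, R4, (0, 1))
(9, 0, R2, (0, 1))

bar 0: v0=C3 v1=C4 downbeat P8
bar 1: v0=D3 v1=B3 downbeat M6
bar 2: v0=C3 v1=E3 downbeat M3
bar 3: v0=D3 v1=G3 downbeat P4
bar 4: v0=C3 v1=A3 downbeat M6
bar 5: v0=E3 v1=B3 downbeat P5
bar 6: v0=F3 v1=F4 downbeat P8
bar 7: v0=G3 v1=E4 downbeat M6
bar 8: v0=B2 v1=G3 downbeat m6
bar 9: v0=C3 v1=C4 downbeat P8
  -> R7 @ bar 1 tick 1 v(1,): B3->A4 leap 10st
  -> R7 @ bar 1 tick 2 v(1,): A4->F3 leap 16st
  -> R4 @ bar 3 tick 0 v(0, 1): D3/G3 P4 untreated
  -> R2 @ bar 5 tick 0 v(0, 1): C3/E3 M3 -> E3/B3 P5 similar
  -> R2 @ bar 6 tick 0 v(0, 1): E3/G3 m3 -> F3/F4 P8 similar
  -> R7 @ bar 6 tick 0 v(1,): G3->F4 leap 10st
  -> R4 @ bar 8 tick 2 v(0, 1): B2/F3 TT untreated
  -> R2 @ bar 9 tick 0 v(0, 1): B2/G3 m6 -> C3/C4 P8 similar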